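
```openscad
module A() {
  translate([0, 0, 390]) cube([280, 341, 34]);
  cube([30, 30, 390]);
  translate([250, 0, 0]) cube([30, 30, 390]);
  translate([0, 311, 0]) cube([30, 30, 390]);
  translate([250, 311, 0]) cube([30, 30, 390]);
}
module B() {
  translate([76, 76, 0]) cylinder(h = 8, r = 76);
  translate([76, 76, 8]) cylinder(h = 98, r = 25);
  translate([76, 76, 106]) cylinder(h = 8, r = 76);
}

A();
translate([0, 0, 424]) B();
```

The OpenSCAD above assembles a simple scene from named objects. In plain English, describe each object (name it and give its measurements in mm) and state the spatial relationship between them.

A is a four-legged stool. The seat is 280×341 mm, 34 mm thick, top at z = 424 mm. It stands on four square legs, each 30×30 mm in cross-section, from z = 0 to the seat underside, each flush with a corner of the seat.

B is a spool: two coaxial disc flanges of radius 76 mm and thickness 8 mm, joined by a core cylinder of radius 25 mm and height 98 mm. The lower flange rests on z = 0 and the three cylinders share a vertical axis.

The spool is on top of the stool.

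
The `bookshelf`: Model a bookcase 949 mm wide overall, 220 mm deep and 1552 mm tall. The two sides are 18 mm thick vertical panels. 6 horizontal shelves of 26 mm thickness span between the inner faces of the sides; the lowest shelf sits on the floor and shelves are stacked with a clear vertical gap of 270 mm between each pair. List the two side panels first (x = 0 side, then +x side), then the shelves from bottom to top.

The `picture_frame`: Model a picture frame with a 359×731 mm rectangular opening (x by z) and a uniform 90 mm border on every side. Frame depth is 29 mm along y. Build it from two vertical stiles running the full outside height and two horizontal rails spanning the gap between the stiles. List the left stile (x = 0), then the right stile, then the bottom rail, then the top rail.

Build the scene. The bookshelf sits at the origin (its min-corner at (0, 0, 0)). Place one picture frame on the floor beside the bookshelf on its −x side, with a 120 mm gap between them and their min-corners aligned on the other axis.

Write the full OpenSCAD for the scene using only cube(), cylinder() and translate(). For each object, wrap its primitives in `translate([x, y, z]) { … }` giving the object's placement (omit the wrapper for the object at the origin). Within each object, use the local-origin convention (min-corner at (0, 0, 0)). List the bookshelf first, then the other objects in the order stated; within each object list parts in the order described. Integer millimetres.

cube([18, 220, 1552]);
translate([931, 0, 0]) cube([18, 220, 1552]);
translate([18, 0, 0]) cube([913, 220, 26]);
translate([18, 0, 296]) cube([913, 220, 26]);
translate([18, 0, 592]) cube([913, 220, 26]);
translate([18, 0, 888]) cube([913, 220, 26]);
translate([18, 0, 1184]) cube([913, 220, 26]);
translate([18, 0, 1480]) cube([913, 220, 26]);
translate([-659, 0, 0]) {
  cube([90, 29, 911]);
  translate([449, 0, 0]) cube([90, 29, 911]);
  translate([90, 0, 0]) cube([359, 29, 90]);
  translate([90, 0, 821]) cube([359, 29, 90]);
}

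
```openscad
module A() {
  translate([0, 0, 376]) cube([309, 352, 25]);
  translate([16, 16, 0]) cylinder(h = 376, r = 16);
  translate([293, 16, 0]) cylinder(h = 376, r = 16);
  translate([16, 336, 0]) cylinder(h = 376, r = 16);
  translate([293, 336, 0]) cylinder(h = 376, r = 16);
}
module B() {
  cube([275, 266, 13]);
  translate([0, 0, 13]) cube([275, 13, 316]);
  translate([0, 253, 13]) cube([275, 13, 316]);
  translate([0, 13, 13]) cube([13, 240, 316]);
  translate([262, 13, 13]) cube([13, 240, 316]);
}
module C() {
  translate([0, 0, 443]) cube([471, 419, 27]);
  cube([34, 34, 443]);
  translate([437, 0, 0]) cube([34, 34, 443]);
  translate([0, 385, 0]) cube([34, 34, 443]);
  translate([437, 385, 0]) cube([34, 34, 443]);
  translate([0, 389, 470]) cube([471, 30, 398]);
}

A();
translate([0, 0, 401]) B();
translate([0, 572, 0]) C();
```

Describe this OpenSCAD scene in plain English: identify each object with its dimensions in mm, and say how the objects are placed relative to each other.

A is a four-legged stool. The seat is 309×352 mm, 25 mm thick, top at z = 401 mm. It stands on four round legs, each 32 mm in diameter, from z = 0 to the seat underside, each leg's axis is inset half a diameter from the nearest pair of seat edges (so the leg's bounding box is flush with the corner).

B is an open storage box with external size 275×266×329 mm and wall thickness 13 mm (the base is also 13 mm thick). The base covers the whole footprint; the four walls stand on the base, with the y-facing walls full-width and the x-facing walls fitting between their inner faces.

C is a chair: 471×419 mm seat, 27 mm thick, top at z = 470 mm, on four 34 mm square corner legs flush with the seat edges. A 30 mm thick backrest slab spans the full seat width, extending 398 mm above the seat top, its back face flush with the seat's +y edge.

The open box is on top of the stool. The chair is on the floor beside the stool on its +y side.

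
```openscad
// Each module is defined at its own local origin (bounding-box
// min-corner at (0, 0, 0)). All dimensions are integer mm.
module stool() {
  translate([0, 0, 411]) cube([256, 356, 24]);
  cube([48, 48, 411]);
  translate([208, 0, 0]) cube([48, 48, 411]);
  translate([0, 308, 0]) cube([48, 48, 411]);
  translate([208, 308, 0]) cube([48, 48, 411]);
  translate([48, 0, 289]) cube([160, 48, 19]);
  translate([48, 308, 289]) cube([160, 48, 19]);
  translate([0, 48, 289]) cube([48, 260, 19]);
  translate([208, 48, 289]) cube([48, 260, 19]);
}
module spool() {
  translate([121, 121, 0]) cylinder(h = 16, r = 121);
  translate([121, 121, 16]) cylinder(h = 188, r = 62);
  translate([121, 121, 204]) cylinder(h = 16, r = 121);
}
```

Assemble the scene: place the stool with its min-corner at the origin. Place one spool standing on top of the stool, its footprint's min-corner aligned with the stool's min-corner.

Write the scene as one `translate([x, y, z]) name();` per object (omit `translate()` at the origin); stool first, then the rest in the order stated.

stool();
translate([0, 0, 435]) spool();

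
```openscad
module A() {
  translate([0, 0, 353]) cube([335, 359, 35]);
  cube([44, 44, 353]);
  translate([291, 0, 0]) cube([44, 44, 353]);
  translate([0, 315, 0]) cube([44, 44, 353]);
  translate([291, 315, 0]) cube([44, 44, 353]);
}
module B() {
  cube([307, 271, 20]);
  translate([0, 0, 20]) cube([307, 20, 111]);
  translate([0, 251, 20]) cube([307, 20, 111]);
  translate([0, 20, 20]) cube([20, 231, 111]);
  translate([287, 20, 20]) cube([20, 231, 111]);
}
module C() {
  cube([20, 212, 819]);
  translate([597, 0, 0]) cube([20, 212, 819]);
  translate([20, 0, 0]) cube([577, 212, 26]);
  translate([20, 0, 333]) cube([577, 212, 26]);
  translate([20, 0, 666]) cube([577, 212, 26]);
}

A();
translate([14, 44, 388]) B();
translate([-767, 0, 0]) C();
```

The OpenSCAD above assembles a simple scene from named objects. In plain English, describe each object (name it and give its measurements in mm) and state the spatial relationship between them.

A is a four-legged stool. The seat is 335×359 mm, 35 mm thick, top at z = 388 mm. It stands on four square legs, each 44×44 mm in cross-section, from z = 0 to the seat underside, each flush with a corner of the seat.

B is an open-topped rectangular box: outside dimensions 307×271×131 mm, with a uniform wall and base thickness of 20 mm. The base is a full 307×271 slab on the floor; four walls sit on top of the base. The front and back walls (the −y and +y sides) span the full width; the two side walls fit between them.

C is an open bookshelf. Two side panels, each 20 mm thick, 212 mm deep and 819 mm tall, stand 617 mm apart (outside-to-outside). Between them sit 3 shelves, each 26 mm thick and 212 mm deep, spanning the full gap between the sides. The bottom shelf rests on the floor (its underside at z = 0) and the clear gap between one shelf's top and the next shelf's underside is 307 mm.

The open box is on top of the stool, centred. The bookshelf is on the floor beside the stool on its −x side.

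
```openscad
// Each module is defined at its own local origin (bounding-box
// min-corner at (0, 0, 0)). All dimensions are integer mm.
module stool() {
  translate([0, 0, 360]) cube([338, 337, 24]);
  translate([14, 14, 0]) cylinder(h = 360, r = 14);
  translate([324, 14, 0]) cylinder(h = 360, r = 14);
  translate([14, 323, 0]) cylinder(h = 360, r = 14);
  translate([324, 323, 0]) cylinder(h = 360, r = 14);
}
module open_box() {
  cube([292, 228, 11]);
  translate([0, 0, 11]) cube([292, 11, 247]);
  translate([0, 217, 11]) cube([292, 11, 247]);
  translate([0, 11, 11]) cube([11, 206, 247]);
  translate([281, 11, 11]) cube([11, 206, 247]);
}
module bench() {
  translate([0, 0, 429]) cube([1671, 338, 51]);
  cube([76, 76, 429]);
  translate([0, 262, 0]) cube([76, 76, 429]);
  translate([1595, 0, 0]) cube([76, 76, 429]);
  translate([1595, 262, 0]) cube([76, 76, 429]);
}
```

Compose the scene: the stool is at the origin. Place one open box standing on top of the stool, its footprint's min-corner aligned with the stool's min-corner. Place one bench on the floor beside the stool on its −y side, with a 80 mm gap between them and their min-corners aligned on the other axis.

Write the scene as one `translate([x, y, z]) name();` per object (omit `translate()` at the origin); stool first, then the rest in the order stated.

stool();
translate([0, 0, 384]) open_box();
translate([0, -418, 0]) bench();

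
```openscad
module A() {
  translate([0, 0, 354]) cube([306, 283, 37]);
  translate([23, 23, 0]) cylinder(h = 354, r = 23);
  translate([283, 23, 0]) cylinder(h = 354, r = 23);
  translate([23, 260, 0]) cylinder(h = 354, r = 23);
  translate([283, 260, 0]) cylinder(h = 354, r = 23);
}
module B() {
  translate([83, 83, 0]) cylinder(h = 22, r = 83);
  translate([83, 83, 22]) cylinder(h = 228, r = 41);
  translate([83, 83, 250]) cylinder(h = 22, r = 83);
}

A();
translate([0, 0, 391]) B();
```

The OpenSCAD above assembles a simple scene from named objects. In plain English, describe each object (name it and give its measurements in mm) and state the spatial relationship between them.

A is a four-legged stool. The seat is 306×283 mm, 37 mm thick, top at z = 391 mm. It stands on four round legs, each 46 mm in diameter, from z = 0 to the seat underside, each leg's axis is inset half a diameter from the nearest pair of seat edges (so the leg's bounding box is flush with the corner).

B is a spool: two coaxial disc flanges of radius 83 mm and thickness 22 mm, joined by a core cylinder of radius 41 mm and height 228 mm. The lower flange rests on z = 0 and the three cylinders share a vertical axis.

The spool is on top of the stool.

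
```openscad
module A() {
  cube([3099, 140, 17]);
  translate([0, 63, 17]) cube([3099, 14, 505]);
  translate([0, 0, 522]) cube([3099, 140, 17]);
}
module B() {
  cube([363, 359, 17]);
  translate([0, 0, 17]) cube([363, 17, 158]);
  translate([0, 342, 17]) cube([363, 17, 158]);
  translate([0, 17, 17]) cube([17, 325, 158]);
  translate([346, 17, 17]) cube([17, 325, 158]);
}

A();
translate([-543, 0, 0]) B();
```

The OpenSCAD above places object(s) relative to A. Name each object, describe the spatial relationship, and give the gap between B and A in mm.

The open box's nearest face is 180 mm from the I-beam's −x face.

A is an I-beam. B is an open box. The open box is on the floor beside the I-beam on its −x side. The gap between the open box and the I-beam is 180 mm.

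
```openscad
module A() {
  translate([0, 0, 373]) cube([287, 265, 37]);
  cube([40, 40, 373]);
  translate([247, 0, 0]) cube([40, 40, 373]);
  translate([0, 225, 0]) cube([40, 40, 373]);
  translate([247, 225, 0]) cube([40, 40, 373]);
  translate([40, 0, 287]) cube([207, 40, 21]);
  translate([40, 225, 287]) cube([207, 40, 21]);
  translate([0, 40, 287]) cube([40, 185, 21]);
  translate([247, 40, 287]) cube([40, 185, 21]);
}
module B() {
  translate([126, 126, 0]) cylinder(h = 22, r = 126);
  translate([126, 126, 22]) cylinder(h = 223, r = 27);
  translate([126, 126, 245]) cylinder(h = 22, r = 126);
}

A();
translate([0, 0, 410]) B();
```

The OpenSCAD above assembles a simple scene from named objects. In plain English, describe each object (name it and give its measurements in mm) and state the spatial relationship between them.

A is a four-legged stool. The seat is a 287×265×37 mm slab whose top surface is at z = 410 mm; four square legs, each 40×40 mm in cross-section, run from the floor (z = 0) to the underside of the seat, each flush with a corner of the seat. Four stretchers, 40 mm wide and 21 mm tall, connect adjacent legs with their undersides at z = 287 mm, each running between the inner faces of the legs it joins and aligned with the legs' outer faces on the other axis.

B is a spool: two coaxial disc flanges of radius 126 mm and thickness 22 mm, joined by a core cylinder of radius 27 mm and height 223 mm. The lower flange rests on z = 0 and the three cylinders share a vertical axis.

The spool is on top of the stool.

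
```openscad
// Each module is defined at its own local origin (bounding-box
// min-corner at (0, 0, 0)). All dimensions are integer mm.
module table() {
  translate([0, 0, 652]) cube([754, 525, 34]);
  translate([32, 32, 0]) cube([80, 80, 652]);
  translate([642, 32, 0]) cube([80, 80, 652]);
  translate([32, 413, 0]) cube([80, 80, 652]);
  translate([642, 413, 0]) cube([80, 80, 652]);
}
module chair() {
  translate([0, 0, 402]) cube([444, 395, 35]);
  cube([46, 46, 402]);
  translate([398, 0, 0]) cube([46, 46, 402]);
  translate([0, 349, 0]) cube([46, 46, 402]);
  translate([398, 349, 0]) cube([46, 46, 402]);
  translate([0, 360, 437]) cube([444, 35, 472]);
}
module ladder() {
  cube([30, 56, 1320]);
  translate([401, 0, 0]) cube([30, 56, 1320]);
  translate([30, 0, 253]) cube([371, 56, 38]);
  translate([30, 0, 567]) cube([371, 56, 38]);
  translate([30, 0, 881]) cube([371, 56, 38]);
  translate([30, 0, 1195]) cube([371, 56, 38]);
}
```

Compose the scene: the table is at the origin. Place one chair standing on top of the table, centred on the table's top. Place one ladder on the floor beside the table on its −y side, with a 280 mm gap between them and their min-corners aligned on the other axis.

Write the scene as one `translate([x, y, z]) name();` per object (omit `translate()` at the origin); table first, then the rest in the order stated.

table();
translate([155, 65, 686]) chair();
translate([0, -336, 0]) ladder();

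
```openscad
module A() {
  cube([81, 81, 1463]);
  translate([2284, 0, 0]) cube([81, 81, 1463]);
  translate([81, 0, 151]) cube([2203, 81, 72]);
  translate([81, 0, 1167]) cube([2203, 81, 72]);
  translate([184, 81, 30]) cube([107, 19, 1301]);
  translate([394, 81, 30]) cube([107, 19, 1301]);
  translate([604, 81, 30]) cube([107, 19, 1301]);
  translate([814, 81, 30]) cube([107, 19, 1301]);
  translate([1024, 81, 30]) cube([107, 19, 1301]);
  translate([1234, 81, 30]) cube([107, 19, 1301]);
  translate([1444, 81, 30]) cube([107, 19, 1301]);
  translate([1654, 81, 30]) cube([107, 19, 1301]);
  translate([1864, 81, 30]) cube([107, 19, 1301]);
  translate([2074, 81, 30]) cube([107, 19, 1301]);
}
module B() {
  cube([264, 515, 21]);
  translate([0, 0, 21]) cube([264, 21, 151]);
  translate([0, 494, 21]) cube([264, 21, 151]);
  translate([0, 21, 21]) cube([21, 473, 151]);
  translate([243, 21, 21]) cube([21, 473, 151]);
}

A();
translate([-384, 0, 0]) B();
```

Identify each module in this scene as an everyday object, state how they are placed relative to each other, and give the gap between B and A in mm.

A is a fence section. B is an open box. The open box is on the floor beside the fence section on its −x side. The gap between the open box and the fence section is 120 mm.

The open box's nearest face is 120 mm from the fence section's −x face.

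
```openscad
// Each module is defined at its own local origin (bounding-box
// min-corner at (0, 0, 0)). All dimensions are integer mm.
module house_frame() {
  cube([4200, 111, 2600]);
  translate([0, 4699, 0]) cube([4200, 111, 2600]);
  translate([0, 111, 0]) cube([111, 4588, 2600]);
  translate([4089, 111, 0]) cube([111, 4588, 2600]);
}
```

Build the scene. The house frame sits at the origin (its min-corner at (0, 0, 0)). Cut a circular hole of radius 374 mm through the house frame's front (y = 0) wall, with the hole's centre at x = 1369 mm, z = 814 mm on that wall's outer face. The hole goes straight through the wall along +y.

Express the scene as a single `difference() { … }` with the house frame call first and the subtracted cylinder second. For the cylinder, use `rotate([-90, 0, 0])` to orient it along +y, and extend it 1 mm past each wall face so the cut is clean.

difference() {
  house_frame();
  translate([1369, -1, 814]) rotate([-90, 0, 0]) cylinder(h = 113, r = 374);
}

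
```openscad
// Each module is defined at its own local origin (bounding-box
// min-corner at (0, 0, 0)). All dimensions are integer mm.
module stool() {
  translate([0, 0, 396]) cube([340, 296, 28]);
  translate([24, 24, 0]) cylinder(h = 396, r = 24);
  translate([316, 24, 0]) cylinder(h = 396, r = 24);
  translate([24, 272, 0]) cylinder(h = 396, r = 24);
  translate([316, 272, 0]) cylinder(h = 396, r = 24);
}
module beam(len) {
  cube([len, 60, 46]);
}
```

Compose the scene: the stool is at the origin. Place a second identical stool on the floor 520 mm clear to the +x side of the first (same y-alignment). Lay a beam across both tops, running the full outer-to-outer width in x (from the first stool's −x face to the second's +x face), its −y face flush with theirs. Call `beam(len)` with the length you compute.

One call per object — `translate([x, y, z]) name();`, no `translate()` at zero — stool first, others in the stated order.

stool();
translate([860, 0, 0]) stool();
translate([0, 0, 424]) beam(1200);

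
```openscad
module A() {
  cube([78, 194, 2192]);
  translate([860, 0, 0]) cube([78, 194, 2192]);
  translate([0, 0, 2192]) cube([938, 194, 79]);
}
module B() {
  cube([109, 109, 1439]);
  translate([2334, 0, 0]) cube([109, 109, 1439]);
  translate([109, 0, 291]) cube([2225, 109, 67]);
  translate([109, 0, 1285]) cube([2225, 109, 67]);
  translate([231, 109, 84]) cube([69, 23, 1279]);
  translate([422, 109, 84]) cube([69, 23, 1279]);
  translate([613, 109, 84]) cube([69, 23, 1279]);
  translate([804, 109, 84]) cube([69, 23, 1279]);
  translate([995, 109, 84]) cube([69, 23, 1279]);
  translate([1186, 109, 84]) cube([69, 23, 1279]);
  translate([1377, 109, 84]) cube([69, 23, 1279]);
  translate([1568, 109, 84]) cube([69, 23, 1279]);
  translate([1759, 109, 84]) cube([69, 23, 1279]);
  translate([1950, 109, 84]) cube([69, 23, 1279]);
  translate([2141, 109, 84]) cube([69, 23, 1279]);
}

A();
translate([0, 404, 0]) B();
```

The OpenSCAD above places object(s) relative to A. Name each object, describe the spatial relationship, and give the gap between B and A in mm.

A is a door frame. B is a fence section. The fence section is on the floor beside the door frame on its +y side. The gap between the fence section and the door frame is 210 mm.

The fence section's nearest face is 210 mm from the door frame's +y face.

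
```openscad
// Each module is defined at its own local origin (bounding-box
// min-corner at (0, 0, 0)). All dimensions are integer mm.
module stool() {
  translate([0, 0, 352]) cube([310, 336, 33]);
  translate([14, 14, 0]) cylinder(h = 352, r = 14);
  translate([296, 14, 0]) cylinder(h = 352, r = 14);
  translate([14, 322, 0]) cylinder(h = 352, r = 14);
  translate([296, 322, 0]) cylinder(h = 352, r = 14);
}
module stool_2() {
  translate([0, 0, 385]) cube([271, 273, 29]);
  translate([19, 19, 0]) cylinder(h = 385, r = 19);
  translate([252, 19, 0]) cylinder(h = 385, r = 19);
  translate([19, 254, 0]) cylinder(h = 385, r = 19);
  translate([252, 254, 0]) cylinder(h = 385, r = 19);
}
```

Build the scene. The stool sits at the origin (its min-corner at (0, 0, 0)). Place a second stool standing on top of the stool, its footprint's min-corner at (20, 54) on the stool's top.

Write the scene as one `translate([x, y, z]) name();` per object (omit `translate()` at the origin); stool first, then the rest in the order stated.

stool();
translate([20, 54, 385]) stool_2();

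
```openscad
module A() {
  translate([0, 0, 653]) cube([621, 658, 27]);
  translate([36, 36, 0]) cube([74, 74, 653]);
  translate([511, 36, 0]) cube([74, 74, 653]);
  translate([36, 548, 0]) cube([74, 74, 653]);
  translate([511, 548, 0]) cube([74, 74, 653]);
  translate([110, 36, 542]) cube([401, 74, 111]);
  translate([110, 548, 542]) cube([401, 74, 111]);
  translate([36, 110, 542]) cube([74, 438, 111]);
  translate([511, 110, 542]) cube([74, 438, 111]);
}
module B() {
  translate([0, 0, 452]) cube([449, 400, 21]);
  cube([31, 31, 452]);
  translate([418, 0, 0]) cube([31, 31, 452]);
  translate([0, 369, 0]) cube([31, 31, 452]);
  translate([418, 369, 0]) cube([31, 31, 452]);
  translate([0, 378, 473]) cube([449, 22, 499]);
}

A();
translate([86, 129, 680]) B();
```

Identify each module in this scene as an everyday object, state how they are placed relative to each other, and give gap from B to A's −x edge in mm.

The chair's min-x is at 86; the table's min-x is 0; gap = 86 mm.

A is a table. B is a chair. The chair is on top of the table, centred. The gap from the chair to the table's −x edge is 86 mm.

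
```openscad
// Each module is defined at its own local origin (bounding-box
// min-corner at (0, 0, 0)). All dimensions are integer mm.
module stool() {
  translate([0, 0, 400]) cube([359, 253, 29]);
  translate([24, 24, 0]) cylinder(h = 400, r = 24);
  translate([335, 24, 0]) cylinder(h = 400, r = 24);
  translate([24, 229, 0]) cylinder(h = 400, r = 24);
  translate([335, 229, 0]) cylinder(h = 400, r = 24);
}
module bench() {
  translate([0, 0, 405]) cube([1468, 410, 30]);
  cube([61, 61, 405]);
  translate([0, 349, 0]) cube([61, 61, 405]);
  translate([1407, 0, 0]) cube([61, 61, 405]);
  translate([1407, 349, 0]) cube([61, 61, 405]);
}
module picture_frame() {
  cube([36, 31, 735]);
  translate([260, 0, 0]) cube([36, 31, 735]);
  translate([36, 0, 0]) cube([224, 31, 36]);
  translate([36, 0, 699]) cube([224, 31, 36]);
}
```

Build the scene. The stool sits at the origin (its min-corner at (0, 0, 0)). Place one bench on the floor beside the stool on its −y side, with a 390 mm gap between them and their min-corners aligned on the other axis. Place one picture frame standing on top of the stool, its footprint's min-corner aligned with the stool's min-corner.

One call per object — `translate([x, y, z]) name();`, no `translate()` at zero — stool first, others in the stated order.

stool();
translate([0, -800, 0]) bench();
translate([0, 0, 429]) picture_frame();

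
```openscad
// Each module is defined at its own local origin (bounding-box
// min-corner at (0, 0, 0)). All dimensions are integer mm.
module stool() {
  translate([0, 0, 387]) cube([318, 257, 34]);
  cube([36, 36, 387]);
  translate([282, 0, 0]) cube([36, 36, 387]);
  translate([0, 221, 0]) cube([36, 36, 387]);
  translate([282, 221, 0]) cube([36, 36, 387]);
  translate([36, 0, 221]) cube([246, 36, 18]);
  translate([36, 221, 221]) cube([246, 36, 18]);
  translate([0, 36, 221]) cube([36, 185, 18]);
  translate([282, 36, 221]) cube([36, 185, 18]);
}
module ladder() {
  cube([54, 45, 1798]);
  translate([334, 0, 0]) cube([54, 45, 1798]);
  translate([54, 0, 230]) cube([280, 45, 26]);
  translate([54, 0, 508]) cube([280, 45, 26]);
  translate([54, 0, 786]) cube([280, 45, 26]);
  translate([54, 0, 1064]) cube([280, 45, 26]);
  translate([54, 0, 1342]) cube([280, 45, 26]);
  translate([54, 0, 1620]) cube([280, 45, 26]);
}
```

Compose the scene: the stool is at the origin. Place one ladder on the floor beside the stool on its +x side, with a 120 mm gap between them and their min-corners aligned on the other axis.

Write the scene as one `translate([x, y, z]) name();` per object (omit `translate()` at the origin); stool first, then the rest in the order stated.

stool();
translate([438, 0, 0]) ladder();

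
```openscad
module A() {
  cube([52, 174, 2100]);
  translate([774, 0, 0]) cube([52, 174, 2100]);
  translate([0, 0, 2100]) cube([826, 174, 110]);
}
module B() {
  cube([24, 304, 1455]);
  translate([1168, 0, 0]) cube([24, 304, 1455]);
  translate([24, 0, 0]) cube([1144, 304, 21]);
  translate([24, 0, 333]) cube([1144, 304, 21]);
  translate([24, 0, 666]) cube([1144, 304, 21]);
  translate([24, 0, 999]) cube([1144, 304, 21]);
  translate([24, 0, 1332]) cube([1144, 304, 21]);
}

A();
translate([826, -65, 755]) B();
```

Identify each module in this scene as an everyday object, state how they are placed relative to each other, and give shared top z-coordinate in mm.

A is a door frame. B is a bookshelf. The bookshelf is beside the door frame with their tops flush at z = 2210. The shared top z-coordinate is 2210 mm.

Both tops at z = 2210 mm.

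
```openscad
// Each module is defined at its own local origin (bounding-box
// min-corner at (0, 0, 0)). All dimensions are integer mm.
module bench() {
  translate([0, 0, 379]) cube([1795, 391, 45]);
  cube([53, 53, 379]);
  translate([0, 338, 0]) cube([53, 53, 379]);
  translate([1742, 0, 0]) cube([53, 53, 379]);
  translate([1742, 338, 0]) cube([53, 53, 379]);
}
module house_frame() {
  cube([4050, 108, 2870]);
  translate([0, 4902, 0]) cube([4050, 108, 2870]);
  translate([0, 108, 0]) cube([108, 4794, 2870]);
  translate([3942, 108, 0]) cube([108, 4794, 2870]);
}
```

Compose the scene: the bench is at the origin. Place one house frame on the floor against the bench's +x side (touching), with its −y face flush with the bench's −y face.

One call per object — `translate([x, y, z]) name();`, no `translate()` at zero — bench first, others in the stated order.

bench();
translate([1795, 0, 0]) house_frame();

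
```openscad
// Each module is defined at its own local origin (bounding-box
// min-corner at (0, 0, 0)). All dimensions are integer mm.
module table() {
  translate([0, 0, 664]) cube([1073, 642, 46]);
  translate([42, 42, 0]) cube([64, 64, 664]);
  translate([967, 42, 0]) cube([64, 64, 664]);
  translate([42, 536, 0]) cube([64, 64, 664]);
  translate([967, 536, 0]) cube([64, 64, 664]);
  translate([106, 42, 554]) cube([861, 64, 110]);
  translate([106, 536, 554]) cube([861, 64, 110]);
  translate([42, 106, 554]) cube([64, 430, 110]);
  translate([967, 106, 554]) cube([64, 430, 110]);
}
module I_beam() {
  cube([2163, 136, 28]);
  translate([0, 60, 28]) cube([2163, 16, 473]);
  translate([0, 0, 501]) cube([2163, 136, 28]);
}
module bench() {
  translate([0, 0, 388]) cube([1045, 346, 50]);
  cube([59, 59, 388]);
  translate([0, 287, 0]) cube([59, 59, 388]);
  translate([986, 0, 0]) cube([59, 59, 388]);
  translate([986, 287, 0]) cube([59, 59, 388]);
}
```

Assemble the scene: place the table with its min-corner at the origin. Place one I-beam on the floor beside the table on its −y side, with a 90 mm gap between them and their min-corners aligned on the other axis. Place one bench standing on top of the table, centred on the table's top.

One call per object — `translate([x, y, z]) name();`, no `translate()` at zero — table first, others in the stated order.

table();
translate([0, -226, 0]) I_beam();
translate([14, 148, 710]) bench();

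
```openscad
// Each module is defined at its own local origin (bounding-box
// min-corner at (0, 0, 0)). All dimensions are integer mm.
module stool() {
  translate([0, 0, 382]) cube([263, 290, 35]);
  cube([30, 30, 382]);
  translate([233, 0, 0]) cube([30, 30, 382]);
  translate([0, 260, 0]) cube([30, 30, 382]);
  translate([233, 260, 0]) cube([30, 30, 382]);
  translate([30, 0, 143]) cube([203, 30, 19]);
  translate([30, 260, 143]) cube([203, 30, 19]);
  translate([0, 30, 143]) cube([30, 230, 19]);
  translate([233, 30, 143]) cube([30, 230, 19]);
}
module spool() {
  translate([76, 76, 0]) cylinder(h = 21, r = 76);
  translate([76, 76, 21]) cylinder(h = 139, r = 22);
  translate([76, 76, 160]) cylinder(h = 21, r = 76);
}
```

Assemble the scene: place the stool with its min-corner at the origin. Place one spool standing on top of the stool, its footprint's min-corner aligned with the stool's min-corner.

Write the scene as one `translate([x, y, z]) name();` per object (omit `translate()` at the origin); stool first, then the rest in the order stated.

stool();
translate([0, 0, 417]) spool();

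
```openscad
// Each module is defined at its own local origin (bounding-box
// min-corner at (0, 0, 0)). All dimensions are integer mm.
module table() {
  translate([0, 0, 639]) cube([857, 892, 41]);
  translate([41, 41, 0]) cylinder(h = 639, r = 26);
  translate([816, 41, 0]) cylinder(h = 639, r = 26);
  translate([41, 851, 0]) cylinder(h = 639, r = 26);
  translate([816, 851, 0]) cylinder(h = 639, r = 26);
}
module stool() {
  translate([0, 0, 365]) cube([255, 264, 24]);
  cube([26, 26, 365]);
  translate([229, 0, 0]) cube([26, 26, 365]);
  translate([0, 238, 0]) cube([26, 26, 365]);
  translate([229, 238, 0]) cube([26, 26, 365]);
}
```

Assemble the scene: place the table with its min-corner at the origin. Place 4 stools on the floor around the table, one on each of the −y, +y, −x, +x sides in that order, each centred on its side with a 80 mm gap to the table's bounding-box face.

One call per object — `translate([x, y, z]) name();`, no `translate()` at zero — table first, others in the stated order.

table();
translate([301, -344, 0]) stool();
translate([301, 972, 0]) stool();
translate([-335, 314, 0]) stool();
translate([937, 314, 0]) stool();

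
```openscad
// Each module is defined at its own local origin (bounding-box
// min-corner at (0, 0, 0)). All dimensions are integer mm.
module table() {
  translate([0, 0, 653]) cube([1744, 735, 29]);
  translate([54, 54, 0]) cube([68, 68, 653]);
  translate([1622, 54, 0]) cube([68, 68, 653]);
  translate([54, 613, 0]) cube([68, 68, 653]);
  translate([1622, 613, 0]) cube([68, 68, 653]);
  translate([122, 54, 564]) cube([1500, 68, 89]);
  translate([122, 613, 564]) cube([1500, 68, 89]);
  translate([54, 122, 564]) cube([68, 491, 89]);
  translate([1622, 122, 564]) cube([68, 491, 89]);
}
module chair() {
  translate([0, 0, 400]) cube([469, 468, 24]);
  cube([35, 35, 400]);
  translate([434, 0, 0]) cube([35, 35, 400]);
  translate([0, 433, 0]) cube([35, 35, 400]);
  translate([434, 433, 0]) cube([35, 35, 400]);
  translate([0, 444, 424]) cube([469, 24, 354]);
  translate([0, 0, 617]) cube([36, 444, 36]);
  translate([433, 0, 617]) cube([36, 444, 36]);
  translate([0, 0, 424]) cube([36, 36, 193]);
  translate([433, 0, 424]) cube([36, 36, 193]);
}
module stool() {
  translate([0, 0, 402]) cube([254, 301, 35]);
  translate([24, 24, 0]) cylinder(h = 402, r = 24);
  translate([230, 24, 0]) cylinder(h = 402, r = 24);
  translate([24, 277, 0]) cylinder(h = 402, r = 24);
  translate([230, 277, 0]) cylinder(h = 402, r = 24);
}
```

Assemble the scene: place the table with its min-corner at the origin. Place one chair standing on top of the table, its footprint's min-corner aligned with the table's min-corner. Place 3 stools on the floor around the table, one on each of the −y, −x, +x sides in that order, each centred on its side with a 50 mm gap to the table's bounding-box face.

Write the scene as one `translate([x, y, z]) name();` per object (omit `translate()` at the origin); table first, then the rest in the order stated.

table();
translate([0, 0, 682]) chair();
translate([745, -351, 0]) stool();
translate([-304, 217, 0]) stool();
translate([1794, 217, 0]) stool();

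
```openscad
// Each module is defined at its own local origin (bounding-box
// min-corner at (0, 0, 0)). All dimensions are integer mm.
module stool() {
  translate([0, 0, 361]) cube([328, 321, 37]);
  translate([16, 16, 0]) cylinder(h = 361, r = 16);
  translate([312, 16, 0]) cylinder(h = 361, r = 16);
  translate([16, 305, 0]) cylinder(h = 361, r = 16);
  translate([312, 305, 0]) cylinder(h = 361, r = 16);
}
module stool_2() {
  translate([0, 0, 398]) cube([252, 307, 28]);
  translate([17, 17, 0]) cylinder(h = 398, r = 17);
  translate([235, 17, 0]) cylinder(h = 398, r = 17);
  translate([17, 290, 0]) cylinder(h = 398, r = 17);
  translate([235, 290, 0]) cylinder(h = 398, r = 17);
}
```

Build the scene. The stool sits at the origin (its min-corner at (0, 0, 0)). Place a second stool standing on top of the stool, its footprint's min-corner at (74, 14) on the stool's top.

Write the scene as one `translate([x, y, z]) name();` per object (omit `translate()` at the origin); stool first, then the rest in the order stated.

stool();
translate([74, 14, 398]) stool_2();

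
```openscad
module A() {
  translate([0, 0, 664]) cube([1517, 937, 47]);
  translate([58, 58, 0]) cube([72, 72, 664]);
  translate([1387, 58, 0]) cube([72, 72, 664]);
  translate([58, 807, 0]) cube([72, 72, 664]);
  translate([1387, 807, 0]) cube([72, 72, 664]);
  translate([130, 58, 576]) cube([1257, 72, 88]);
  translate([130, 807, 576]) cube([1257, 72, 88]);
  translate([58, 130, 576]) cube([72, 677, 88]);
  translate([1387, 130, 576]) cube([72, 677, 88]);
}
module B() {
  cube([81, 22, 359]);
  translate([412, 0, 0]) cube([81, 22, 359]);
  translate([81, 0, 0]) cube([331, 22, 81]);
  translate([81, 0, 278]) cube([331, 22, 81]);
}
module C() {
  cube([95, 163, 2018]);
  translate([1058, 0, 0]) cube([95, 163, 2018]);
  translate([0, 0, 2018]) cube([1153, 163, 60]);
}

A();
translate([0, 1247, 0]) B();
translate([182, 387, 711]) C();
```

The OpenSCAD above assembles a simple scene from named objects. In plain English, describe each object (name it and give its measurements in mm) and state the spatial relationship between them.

A is a table: top 1517 mm (x) × 937 mm (y), 47 mm thick, upper face at z = 711 mm, on four 72×72 mm square legs, each inset 58 mm from the nearest pair of top edges, running from z = 0 to the bottom of the top. Four apron rails, 72 mm thick and 88 mm tall, run between adjacent legs with their top edges flush with the underside of the top and their outer faces flush with the legs' outer faces.

B is a rectangular picture frame lying in the x–z plane (depth along y). The opening is 331 mm wide (x) by 197 mm tall (z), surrounded by a border 81 mm wide on all four sides. The frame is 22 mm deep and is made of two full-height vertical stiles with two horizontal rails fitted between them.

C is a door frame. The clear opening is 963 mm wide and 2018 mm high. Two 95 mm wide jambs, 163 mm deep, stand either side of the opening from the floor to the top of the opening. A 60 mm thick head sits across the top of both jambs, spanning the full outside width of the frame.

The picture frame is on the floor beside the table on its +y side. The door frame is on top of the table, centred.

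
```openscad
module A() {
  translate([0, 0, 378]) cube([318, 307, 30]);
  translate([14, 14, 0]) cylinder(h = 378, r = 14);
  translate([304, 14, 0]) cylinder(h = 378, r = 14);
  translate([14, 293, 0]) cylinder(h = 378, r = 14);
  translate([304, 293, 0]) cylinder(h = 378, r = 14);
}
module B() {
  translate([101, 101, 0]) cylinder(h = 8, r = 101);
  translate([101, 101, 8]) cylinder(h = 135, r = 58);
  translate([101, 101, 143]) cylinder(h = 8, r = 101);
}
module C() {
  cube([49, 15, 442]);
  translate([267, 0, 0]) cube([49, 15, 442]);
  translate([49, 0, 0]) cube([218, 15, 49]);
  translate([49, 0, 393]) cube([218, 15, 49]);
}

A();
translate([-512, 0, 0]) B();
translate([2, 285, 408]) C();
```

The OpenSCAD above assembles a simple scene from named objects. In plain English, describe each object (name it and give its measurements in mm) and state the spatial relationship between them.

A is a four-legged stool. The seat is 318×307 mm, 30 mm thick, top at z = 408 mm. It stands on four round legs, each 28 mm in diameter, from z = 0 to the seat underside, each leg's axis is inset half a diameter from the nearest pair of seat edges (so the leg's bounding box is flush with the corner).

B is a spool: two coaxial disc flanges of radius 101 mm and thickness 8 mm, joined by a core cylinder of radius 58 mm and height 135 mm. The lower flange rests on z = 0 and the three cylinders share a vertical axis.

C is a picture frame with a 218×344 mm rectangular opening (x by z) and a uniform 49 mm border on every side. Frame depth is 15 mm along y. It is built from two vertical stiles running the full outside height and two horizontal rails spanning the gap between the stiles.

The spool is on the floor beside the stool on its −x side. The picture frame is on top of the stool.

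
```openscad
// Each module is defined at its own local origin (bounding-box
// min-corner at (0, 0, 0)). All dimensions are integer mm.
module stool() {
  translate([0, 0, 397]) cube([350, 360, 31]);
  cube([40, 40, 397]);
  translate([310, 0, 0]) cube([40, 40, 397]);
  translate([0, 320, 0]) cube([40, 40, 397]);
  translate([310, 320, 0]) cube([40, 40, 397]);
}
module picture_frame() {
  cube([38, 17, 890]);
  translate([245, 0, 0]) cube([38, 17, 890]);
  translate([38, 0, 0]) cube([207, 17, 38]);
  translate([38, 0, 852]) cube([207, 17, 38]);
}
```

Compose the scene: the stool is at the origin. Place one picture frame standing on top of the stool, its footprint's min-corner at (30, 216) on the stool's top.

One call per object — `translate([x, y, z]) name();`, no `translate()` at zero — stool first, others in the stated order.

stool();
translate([30, 216, 428]) picture_frame();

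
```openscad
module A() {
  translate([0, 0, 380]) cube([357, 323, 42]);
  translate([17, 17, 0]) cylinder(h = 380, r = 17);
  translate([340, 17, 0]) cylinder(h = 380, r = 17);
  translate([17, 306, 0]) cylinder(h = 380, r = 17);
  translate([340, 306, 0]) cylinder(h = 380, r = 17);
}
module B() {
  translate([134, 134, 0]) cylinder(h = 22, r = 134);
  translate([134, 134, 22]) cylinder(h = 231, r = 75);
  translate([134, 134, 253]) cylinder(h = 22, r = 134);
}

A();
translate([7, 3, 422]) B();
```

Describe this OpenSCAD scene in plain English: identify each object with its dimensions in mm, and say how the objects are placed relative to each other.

A is a four-legged stool. The seat is a 357×323×42 mm slab whose top surface is at z = 422 mm; four round legs, each 34 mm in diameter, run from the floor (z = 0) to the underside of the seat, each leg's axis is inset half a diameter from the nearest pair of seat edges (so the leg's bounding box is flush with the corner).

B is a spool: two coaxial disc flanges of radius 134 mm and thickness 22 mm, joined by a core cylinder of radius 75 mm and height 231 mm. The lower flange rests on z = 0 and the three cylinders share a vertical axis.

The spool is on top of the stool.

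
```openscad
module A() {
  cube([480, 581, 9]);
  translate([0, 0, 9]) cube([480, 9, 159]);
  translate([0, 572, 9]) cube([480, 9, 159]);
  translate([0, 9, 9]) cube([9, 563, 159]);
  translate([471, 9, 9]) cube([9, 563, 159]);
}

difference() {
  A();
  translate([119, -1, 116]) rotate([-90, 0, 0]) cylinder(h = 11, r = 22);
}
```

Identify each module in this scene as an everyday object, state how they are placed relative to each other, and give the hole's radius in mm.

A is an open box. The open box has a circular hole through its front wall. The hole's radius is 22 mm.

The subtracted cylinder has r = 22 mm.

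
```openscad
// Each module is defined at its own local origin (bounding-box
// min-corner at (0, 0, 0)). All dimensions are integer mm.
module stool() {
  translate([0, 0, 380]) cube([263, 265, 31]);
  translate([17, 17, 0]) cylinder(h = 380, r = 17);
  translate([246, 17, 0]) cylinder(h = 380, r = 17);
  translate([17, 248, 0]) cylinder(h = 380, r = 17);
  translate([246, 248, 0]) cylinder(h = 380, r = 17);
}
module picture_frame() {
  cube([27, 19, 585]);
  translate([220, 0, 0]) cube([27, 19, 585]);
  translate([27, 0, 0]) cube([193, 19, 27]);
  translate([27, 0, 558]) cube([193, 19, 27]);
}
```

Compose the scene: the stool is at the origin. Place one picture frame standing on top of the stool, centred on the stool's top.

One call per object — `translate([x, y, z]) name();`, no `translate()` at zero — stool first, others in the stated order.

stool();
translate([8, 123, 411]) picture_frame();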